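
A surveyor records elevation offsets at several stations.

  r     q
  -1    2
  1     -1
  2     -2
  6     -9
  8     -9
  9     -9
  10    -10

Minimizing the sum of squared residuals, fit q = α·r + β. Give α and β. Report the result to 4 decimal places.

α = -1.1071, β = 0.1071

With design matrix M, MᵀM = [[287, 35]; [35, 7]] and Mᵀq = [-314, -38]ᵀ.
Δ = 287·7 − 35² = 784.
α = ((-314)·7 − 35·(-38))/784 = -31/28; β = (287·(-38) − 35·(-314))/784 = 3/28.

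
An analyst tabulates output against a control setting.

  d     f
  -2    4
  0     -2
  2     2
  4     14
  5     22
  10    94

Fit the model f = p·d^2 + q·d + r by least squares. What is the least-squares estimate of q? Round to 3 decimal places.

Setting ∂/∂p … = 0 gives: 10913·p + 1189·q + 149·r = 10198;  1189·p + 149·q + 19·r = 1102;  149·p + 19·q + 6·r = 134.
Solving the 3×3 system (Gaussian elimination) gives p = 652/663, q = -206/663, r = -244/221.

q = -0.311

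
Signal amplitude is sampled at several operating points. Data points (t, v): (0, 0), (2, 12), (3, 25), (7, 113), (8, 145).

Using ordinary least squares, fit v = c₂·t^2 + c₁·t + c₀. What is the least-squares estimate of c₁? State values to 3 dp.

The normal equations are: 6594·c₂ + 890·c₁ + 126·c₀ = 15090;  890·c₂ + 126·c₁ + 20·c₀ = 2050;  126·c₂ + 20·c₁ + 5·c₀ = 295.
(Σt^2·t^2 = 6594, Σt^2·t = 890, Σt^2 = 126, Σt·t = 126, Σt = 20, Σ1 = 5, Σt^2·v = 15090, Σt·v = 2050, Σv = 295.)
Inverting the 3×3 Gram matrix, [c₂, c₁, c₀]ᵀ = [20445/10336, 23925/10336, -545/5168]ᵀ.

c₁ = 2.315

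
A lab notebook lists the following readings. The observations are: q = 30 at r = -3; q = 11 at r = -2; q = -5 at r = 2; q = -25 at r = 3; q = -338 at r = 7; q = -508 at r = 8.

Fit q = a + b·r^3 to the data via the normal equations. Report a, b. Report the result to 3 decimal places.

a = 2.847, b = -0.997

From the data, Σ1 = 6, Σr^3 = 855, Σr^3·r^3 = 381379.
For Aᵀq: Σq = -835, Σr^3·q = -377643.
det = 6·381379 − 855² = 1557249.
a = ((-835)·381379 − 855·(-377643))/1557249 = 4433300/1557249; b = (6·(-377643) − 855·(-835))/1557249 = -517311/519083.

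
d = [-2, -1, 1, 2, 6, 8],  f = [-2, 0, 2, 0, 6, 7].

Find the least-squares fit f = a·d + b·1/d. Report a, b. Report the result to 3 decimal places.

a = 0.902, b = -0.212

Setting ∂/∂a … = 0 gives: 110·a + 6·b = 98;  6·a + (1465/576)·b = 39/8.
(Σd·d = 110, Σd·1/d = 6, Σ1/d·1/d = 1465/576, Σd·f = 98, Σ1/d·f = 39/8.)
Δ = 110·(1465/576) − 6² = 70207/288.
a = (98·(1465/576) − 6·(39/8))/(70207/288) = 63361/70207; b = (110·(39/8) − 6·98)/(70207/288) = -14904/70207.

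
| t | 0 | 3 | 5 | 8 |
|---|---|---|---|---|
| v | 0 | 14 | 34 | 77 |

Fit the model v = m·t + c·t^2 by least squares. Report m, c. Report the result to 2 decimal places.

From the data, Σt·t = 98, Σt·t^2 = 664, Σt^2·t^2 = 4802.
Right-hand side: Σt·v = 828, Σt^2·v = 5904.
Normal equations: [[98, 664]; [664, 4802]]·[m, c]ᵀ = [828, 5904]ᵀ.
det = 98·4802 − 664² = 29700.
m = (828·4802 − 664·5904)/29700 = 62/33; c = (98·5904 − 664·828)/29700 = 32/33.

m = 1.88, c = 0.97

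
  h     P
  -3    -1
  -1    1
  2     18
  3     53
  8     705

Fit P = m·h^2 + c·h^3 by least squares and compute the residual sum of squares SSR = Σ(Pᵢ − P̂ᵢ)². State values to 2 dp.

SSR = 3.90

From the data, Σh^2·h^2 = 4275, Σh^2·h^3 = 32799, Σh^3·h^3 = 263667.
And Σh^2·P = 45661, Σh^3·P = 362561.
XᵀX·[m, c]ᵀ = XᵀP becomes [[4275, 32799]; [32799, 263667]]·[m, c]ᵀ = [45661, 362561]ᵀ.
Δ = 4275·263667 − 32799² = 51402024.
m = (45661·263667 − 32799·362561)/51402024 = 6152527/2141751; c = (4275·362561 − 32799·45661)/51402024 = 2179714/2141751.
Residuals: 445928/713917, -610354/713917, -1165434/713917, -237406/713917, 53053/713917; SSR = 2785753/713917.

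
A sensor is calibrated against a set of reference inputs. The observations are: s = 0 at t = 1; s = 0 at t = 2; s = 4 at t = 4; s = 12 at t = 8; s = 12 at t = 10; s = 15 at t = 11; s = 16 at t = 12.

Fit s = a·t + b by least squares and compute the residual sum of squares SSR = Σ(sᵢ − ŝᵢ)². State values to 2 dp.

SSR = 6.28

From the data, Σt·t = 450, Σt = 48, Σ1 = 7.
Moment sums: Σt·s = 589, Σs = 59.
AᵀA·[a, b]ᵀ = Aᵀs becomes [[450, 48]; [48, 7]]·[a, b]ᵀ = [589, 59]ᵀ.
Determinant 450·7 − 48² = 846.
a = (589·7 − 48·59)/846 = 1291/846; b = (450·59 − 48·589)/846 = -287/141.
Residuals: 431/846, -430/423, -29/423, 773/423, -518/423, 211/846, -13/47; SSR = 5309/846.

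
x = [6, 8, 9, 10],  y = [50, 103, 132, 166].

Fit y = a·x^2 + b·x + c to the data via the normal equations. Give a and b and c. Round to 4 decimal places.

Compute the Gram sums: Σx^2·x^2 = 21953, Σx^2·x = 2457, Σx^2 = 281, Σx·x = 281, Σx = 33, Σ1 = 4.
And Σx^2·y = 35684, Σx·y = 3972, Σy = 451.
AᵀA·[a, b, c]ᵀ = Aᵀy becomes [[21953, 2457, 281]; [2457, 281, 33]; [281, 33, 4]]·[a, b, c]ᵀ = [35684, 3972, 451]ᵀ.
Inverting the 3×3 Gram matrix, [a, b, c]ᵀ = [15/11, 78/11, -457/11]ᵀ.

a = 1.3636, b = 7.0909, c = -41.5455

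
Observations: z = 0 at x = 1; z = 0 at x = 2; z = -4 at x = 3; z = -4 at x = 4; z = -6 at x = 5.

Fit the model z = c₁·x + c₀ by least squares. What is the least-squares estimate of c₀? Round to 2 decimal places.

Entries of AᵀA: Σx·x = 55, Σx = 15, Σ1 = 5.
For Aᵀz: Σx·z = -58, Σz = -14.
So AᵀA·[c₁, c₀]ᵀ = Aᵀz: [[55, 15]; [15, 5]]·[c₁, c₀]ᵀ = [-58, -14]ᵀ.
Eliminating c₀: 5·(row 1) − 15·(row 2) gives 50·c₁ = 5·(-58) − 15·(-14) = -80, so c₁ = -8/5.
Then c₀ = ((-14) − 15·(-8/5))/5 = 2.

c₀ = 2.00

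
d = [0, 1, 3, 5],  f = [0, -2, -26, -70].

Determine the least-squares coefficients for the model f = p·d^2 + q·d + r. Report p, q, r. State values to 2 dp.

Compute the Gram sums: Σd^2·d^2 = 707, Σd^2·d = 153, Σd^2 = 35, Σd·d = 35, Σd = 9, Σ1 = 4.
For Aᵀf: Σd^2·f = -1986, Σd·f = -430, Σf = -98.
Row-reducing yields p = -545/199, q = -83/199, r = 80/199.

p = -2.74, q = -0.42, r = 0.40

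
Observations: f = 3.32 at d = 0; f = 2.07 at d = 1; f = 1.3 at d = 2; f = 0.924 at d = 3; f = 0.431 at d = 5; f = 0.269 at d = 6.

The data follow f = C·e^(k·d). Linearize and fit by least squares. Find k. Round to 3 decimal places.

Linearized form: ln f = k·d + ln C. From the 6 transformed points,
XᵀX = [[75.0000, 17.0000]; [17.0000, 6]], rhs = [-11.0714, -0.0439]ᵀ  (here Σd = 17.0000, Σ(d)² = 75.0000, Σln f = -0.0439, Σd·ln f = -11.0714).
Slope k = (n·Σd·ln f − Σd·Σln f)/(n·Σ(d)² − (Σd)²) = (6·-11.0714 − 17.0000·-0.0439)/161.0000 = -0.40797; ln C = (Σln f − k·Σd)/n = 1.14859.

k = -0.408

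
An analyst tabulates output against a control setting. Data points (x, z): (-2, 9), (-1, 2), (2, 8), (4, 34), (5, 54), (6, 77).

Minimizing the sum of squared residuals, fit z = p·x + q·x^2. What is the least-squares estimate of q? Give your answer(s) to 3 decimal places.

q = 2.170

From the data, Σx·x = 86, Σx·x^2 = 404, Σx^2·x^2 = 2210.
Moment sums: Σx·z = 864, Σx^2·z = 4736.
MᵀM·[p, q]ᵀ = Mᵀz becomes [[86, 404]; [404, 2210]]·[p, q]ᵀ = [864, 4736]ᵀ.
Determinant 86·2210 − 404² = 26844.
p = (864·2210 − 404·4736)/26844 = -976/6711; q = (86·4736 − 404·864)/26844 = 14560/6711.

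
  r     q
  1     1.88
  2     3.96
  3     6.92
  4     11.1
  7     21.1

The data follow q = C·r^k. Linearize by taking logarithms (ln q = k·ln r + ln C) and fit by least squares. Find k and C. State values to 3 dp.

k = 1.267, C = 1.787

Linearized form: ln q = k·ln r + ln C. From the 5 transformed points,
Σln r = 5.1240, Σ(ln r)² = 7.3958, Σln q = 9.3981, Σln r·ln q = 12.3495.
Normal system: [[7.3958, 5.1240]; [5.1240, 5]]·[k, ln C]ᵀ = [12.3495, 9.3981]ᵀ.
Slope k = (n·Σln r·ln q − Σln r·Σln q)/(n·Σ(ln r)² − (Σln r)²) = (5·12.3495 − 5.1240·9.3981)/10.7239 = 1.26740; ln C = (Σln q − k·Σln r)/n = 0.58080, so C = exp(0.58080) = 1.78747.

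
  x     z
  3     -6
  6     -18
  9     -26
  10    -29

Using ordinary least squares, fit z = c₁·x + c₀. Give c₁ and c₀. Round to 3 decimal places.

AᵀA·[c₁, c₀]ᵀ = Aᵀz reads: 226·c₁ + 28·c₀ = -650;  28·c₁ + 4·c₀ = -79.
(Σx·x = 226, Σx = 28, Σ1 = 4, Σx·z = -650, Σz = -79.)
det = 226·4 − 28² = 120.
c₁ = ((-650)·4 − 28·(-79))/120 = -97/30; c₀ = (226·(-79) − 28·(-650))/120 = 173/60.

c₁ = -3.233, c₀ = 2.883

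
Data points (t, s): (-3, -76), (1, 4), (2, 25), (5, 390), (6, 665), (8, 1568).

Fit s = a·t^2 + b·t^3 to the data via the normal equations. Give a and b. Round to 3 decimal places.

Entries of MᵀM: Σt^2·t^2 = 6115, Σt^2·t^3 = 43459, Σt^3·t^3 = 325219.
For Mᵀs: Σt^2·s = 133462, Σt^3·s = 997462.
Normal equations: [[6115, 43459]; [43459, 325219]]·[a, b]ᵀ = [133462, 997462]ᵀ.
Eliminating b: 325219·(row 1) − 43459·(row 2) gives 100029504·a = 325219·133462 − 43459·997462 = 55677120, so a = 289985/520987.
Then b = (997462 − 43459·(289985/520987))/325219 = 1559141/520987.

a = 0.557, b = 2.993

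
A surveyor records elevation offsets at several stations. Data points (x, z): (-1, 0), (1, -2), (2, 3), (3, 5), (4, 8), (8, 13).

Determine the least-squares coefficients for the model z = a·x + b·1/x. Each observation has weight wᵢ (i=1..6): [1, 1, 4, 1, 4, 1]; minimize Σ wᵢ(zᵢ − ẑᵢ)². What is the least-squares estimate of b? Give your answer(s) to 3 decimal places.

b = -2.261

Forming AᵀWA = [[155, 12]; [12, 1945/576]] and AᵀWz = [269, 367/24]ᵀ gives AᵀWA·[a, b]ᵀ = AᵀWz.
det = 155·(1945/576) − 12² = 218531/576.
a = (269·(1945/576) − 12·(367/24))/(218531/576) = 417509/218531; b = (155·(367/24) − 12·269)/(218531/576) = -494088/218531.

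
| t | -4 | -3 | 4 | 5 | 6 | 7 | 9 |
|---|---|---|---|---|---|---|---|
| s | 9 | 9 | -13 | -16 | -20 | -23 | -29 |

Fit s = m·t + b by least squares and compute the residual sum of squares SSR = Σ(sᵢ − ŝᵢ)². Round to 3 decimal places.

With design matrix A, AᵀA = [[232, 24]; [24, 7]] and Aᵀs = [-737, -83]ᵀ.
Eliminating b: 7·(row 1) − 24·(row 2) gives 1048·m = 7·(-737) − 24·(-83) = -3167, so m = -3167/1048.
Then b = ((-83) − 24·(-3167/1048))/7 = -196/131.
Residuals: -417/262, 1499/1048, 153/262, 635/1048, -195/524, -367/1048, -321/1048; SSR = 5913/1048.

SSR = 5.642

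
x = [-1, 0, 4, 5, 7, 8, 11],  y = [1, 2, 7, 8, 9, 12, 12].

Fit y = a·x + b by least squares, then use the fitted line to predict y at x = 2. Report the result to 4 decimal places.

From the data, Σx·x = 276, Σx = 34, Σ1 = 7.
Moment sums: Σx·y = 358, Σy = 51.
AᵀA·[a, b]ᵀ = Aᵀy becomes [[276, 34]; [34, 7]]·[a, b]ᵀ = [358, 51]ᵀ.
Eliminating b: 7·(row 1) − 34·(row 2) gives 776·a = 7·358 − 34·51 = 772, so a = 193/194.
Then b = (51 − 34·(193/194))/7 = 238/97.
At x = 2: ŷ = (193/194)·(2) + (238/97)·(1) = 431/97.

ŷ = 4.4433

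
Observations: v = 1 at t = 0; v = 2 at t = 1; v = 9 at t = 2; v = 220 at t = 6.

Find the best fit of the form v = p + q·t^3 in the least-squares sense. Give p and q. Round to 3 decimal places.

The normal system XᵀX·[p, q]ᵀ = Xᵀv is [[4, 225]; [225, 46721]]·[p, q]ᵀ = [232, 47594]ᵀ.
Δ = 4·46721 − 225² = 136259.
p = (232·46721 − 225·47594)/136259 = 130622/136259; q = (4·47594 − 225·232)/136259 = 138176/136259.

p = 0.959, q = 1.014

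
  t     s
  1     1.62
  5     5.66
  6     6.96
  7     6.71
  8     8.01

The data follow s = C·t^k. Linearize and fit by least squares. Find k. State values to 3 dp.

k = 0.766

Linearized form: ln s = k·ln t + ln C. From the 5 transformed points,
Σln t = 7.4265, Σ(ln t)² = 13.9113, Σln s = 8.1403, Σln t·ln s = 14.2971.
Normal system: [[13.9113, 7.4265]; [7.4265, 5]]·[k, ln C]ᵀ = [14.2971, 8.1403]ᵀ.
Δ = 13.9113·5 − (7.4265)² = 14.4030; k = (14.2971·5 − 7.4265·8.1403)/14.4030 = 0.76587, ln C = (13.9113·8.1403 − 7.4265·14.2971)/14.4030 = 0.49050.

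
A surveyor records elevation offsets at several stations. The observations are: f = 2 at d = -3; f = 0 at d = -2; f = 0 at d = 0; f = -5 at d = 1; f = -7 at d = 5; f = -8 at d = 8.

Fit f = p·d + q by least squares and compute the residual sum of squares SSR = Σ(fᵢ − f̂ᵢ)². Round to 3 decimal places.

XᵀX·[p, q]ᵀ = Xᵀf reads: 103·p + 9·q = -110;  9·p + 6·q = -18.
(Σd·d = 103, Σd = 9, Σ1 = 6, Σd·f = -110, Σf = -18.)
det = 103·6 − 9² = 537.
p = ((-110)·6 − 9·(-18))/537 = -166/179; q = (103·(-18) − 9·(-110))/537 = -288/179.
Residuals: 148/179, -44/179, 288/179, -441/179, -135/179, 184/179; SSR = 1974/179.

SSR = 11.028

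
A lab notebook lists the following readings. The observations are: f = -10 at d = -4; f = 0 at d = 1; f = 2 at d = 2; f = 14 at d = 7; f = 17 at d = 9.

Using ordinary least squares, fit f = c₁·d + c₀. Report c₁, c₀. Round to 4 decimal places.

The normal equations are: 151·c₁ + 15·c₀ = 295;  15·c₁ + 5·c₀ = 23.
(Σd·d = 151, Σd = 15, Σ1 = 5, Σd·f = 295, Σf = 23.)
Eliminating c₀: 5·(row 1) − 15·(row 2) gives 530·c₁ = 5·295 − 15·23 = 1130, so c₁ = 113/53.
Then c₀ = (23 − 15·(113/53))/5 = -476/265.

c₁ = 2.1321, c₀ = -1.7962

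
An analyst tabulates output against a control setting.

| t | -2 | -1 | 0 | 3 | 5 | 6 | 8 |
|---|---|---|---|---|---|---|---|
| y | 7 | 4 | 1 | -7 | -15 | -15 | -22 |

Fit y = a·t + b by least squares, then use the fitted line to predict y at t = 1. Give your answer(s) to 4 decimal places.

ŷ = -1.7647

The normal equations are: 139·a + 19·b = -380;  19·a + 7·b = -47.
(Σt·t = 139, Σt = 19, Σ1 = 7, Σt·y = -380, Σy = -47.)
det = 139·7 − 19² = 612.
a = ((-380)·7 − 19·(-47))/612 = -589/204; b = (139·(-47) − 19·(-380))/612 = 229/204.
At t = 1: ŷ = (-589/204)·(1) + (229/204)·(1) = -30/17.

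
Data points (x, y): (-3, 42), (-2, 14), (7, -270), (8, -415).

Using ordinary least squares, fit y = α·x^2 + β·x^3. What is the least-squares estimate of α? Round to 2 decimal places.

α = 1.57

Normal-equation sums: Σx^2·x^2 = 6594, Σx^2·x^3 = 49300, Σx^3·x^3 = 380586.
And Σx^2·y = -39356, Σx^3·y = -306336.
Normal equations: [[6594, 49300]; [49300, 380586]]·[α, β]ᵀ = [-39356, -306336]ᵀ.
det = 6594·380586 − 49300² = 79094084.
α = ((-39356)·380586 − 49300·(-306336))/79094084 = 31005546/19773521; β = (6594·(-306336) − 49300·(-39356))/79094084 = -19932196/19773521.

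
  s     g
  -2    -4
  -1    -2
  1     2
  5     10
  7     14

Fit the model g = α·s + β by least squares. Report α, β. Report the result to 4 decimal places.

α = 2.0000, β = 0.0000

The normal system MᵀM·[α, β]ᵀ = Mᵀg is [[80, 10]; [10, 5]]·[α, β]ᵀ = [160, 20]ᵀ.
Δ = 80·5 − 10² = 300.
α = (160·5 − 10·20)/300 = 2; β = (80·20 − 10·160)/300 = 0.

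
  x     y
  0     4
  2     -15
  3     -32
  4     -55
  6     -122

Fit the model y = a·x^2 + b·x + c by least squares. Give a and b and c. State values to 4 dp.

The normal system AᵀA·[a, b, c]ᵀ = Aᵀy is [[1649, 315, 65]; [315, 65, 15]; [65, 15, 5]]·[a, b, c]ᵀ = [-5620, -1078, -220]ᵀ.
Inverting the 3×3 Gram matrix, [a, b, c]ᵀ = [-3, -29/10, 37/10]ᵀ.

a = -3.0000, b = -2.9000, c = 3.7000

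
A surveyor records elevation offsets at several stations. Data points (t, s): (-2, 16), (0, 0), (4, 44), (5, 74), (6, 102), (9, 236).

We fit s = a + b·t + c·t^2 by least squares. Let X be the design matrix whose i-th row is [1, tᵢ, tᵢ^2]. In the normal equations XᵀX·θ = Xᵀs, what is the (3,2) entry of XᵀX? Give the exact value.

Row 3 ↔ basis t^2, column 2 ↔ basis t, so (XᵀX)_{3,2} = Σᵢ (t^2)·(t) = (4)·(-2) + (0)·(0) + (16)·(4) + (25)·(5) + (36)·(6) + (81)·(9) = 1126.

1126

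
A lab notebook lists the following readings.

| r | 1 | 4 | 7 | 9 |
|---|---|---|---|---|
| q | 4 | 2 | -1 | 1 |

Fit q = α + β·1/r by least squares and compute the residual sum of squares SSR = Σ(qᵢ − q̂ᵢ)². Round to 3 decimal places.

AᵀA·[α, β]ᵀ = Aᵀq reads: 4·α + (379/252)·β = 6;  (379/252)·α + (69553/63504)·β = 563/126.
(Σ1 = 4, Σ1/r = 379/252, Σ1/r·1/r = 69553/63504, Σq = 6, Σ1/r·q = 563/126.)
Eliminating β: (69553/63504)·(row 1) − (379/252)·(row 2) gives (44857/21168)·α = (69553/63504)·6 − (379/252)·(563/126) = -337/2268, so α = -9436/134571.
Then β = ((563/126) − (379/252)·(-9436/134571))/(69553/63504) = 187320/44857.
Residuals: -14240/134571, 138088/134571, -205415/134571, 27189/44857; SSR = 506198/134571.

SSR = 3.762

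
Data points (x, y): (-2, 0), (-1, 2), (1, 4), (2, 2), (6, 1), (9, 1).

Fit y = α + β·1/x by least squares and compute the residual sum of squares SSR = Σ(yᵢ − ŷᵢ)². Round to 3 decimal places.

SSR = 6.198

With design matrix A, AᵀA = [[6, 5/18]; [5/18, 823/324]] and Aᵀy = [10, 59/18]ᵀ.
Δ = 6·(823/324) − (5/18)² = 4913/324.
α = (10·(823/324) − (5/18)·(59/18))/(4913/324) = 7935/4913; β = (6·(59/18) − (5/18)·10)/(4913/324) = 5472/4913.
Residuals: -5199/4913, 7363/4913, 6245/4913, -845/4913, -3934/4913, -3630/4913; SSR = 30452/4913.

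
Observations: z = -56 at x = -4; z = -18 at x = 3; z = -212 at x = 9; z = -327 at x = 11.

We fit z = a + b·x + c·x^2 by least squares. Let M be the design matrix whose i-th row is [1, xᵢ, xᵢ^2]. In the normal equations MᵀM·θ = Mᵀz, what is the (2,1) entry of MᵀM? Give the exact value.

19

Row 2 ↔ basis x, column 1 ↔ basis 1, so (MᵀM)_{2,1} = Σᵢ x = (-4)·(1) + (3)·(1) + (9)·(1) + (11)·(1) = 19.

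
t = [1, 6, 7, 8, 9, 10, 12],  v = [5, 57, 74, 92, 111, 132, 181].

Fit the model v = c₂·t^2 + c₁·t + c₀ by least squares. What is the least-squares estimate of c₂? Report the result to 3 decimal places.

c₂ = 0.910

Setting ∂/∂c₂ … = 0 gives: 45091·c₂ + 4529·c₁ + 475·c₀ = 59826;  4529·c₂ + 475·c₁ + 53·c₀ = 6092;  475·c₂ + 53·c₁ + 7·c₀ = 652.
Row-reducing yields c₂ = 20761/22806, c₁ = 47410/11403, c₀ = -2489/22806.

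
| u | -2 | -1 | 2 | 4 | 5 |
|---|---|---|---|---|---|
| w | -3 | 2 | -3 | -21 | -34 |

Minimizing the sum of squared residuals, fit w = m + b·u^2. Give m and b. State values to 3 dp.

Compute the Gram sums: Σ1 = 5, Σu^2 = 50, Σu^2·u^2 = 914.
For Mᵀw: Σw = -59, Σu^2·w = -1208.
MᵀM·[m, b]ᵀ = Mᵀw becomes [[5, 50]; [50, 914]]·[m, b]ᵀ = [-59, -1208]ᵀ.
Eliminating b: 914·(row 1) − 50·(row 2) gives 2070·m = 914·(-59) − 50·(-1208) = 6474, so m = 1079/345.
Then b = ((-1208) − 50·(1079/345))/914 = -103/69.

m = 3.128, b = -1.493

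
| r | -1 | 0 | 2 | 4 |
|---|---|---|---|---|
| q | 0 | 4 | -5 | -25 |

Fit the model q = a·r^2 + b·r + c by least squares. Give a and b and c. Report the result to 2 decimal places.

a = -1.79, b = 0.18, c = 2.68

Entries of MᵀM: Σr^2·r^2 = 273, Σr^2·r = 71, Σr^2 = 21, Σr·r = 21, Σr = 5, Σ1 = 4.
And Σr^2·q = -420, Σr·q = -110, Σq = -26.
MᵀM·[a, b, c]ᵀ = Mᵀq becomes [[273, 71, 21]; [71, 21, 5]; [21, 5, 4]]·[a, b, c]ᵀ = [-420, -110, -26]ᵀ.
Solving the 3×3 system (Gaussian elimination) gives a = -1427/796, b = 147/796, c = 1067/398.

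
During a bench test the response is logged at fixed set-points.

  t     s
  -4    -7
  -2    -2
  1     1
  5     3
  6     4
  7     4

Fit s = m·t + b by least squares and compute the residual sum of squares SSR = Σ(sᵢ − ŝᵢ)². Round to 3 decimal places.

SSR = 8.486

The normal equations are: 131·m + 13·b = 100;  13·m + 6·b = 3.
det = 131·6 − 13² = 617.
m = (100·6 − 13·3)/617 = 561/617; b = (131·3 − 13·100)/617 = -907/617.
Residuals: -1168/617, 795/617, 963/617, -47/617, 9/617, -552/617; SSR = 5236/617.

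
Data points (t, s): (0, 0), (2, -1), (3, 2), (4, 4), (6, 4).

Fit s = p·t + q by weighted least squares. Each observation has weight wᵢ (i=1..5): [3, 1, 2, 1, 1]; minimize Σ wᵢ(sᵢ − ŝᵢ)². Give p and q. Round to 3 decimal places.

p = 0.754, q = -0.321

Setting ∂/∂p … = 0 gives: 74·p + 18·q = 50;  18·p + 8·q = 11.
(Σwᵢ·t·t = 74, Σwᵢ·t = 18, Σwᵢ·1 = 8, Σwᵢ·t·s = 50, Σwᵢ·s = 11.)
Determinant 74·8 − 18² = 268.
p = (50·8 − 18·11)/268 = 101/134; q = (74·11 − 18·50)/268 = -43/134.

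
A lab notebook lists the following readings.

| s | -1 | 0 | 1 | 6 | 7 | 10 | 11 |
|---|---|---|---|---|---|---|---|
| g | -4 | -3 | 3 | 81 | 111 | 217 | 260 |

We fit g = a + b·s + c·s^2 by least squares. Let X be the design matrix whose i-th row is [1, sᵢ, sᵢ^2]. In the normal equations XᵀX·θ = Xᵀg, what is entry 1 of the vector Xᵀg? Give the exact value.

Entry 1 ↔ basis 1, so (Xᵀg)_{1} = Σᵢ gᵢ = (1)·(-4) + (1)·(-3) + (1)·(3) + (1)·(81) + (1)·(111) + (1)·(217) + (1)·(260) = 665.

665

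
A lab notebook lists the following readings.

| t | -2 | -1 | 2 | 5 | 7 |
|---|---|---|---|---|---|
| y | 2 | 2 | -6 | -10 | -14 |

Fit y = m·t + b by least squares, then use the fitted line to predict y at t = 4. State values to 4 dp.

ŷ = -8.5306

The normal equations are: 83·m + 11·b = -166;  11·m + 5·b = -26.
Δ = 83·5 − 11² = 294.
m = ((-166)·5 − 11·(-26))/294 = -272/147; b = (83·(-26) − 11·(-166))/294 = -166/147.
At t = 4: ŷ = (-272/147)·(4) + (-166/147)·(1) = -418/49.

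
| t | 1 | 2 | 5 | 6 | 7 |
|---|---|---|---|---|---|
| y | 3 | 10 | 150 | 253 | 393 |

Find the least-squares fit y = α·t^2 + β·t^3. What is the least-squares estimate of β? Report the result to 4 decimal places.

β = 1.0172

Setting ∂/∂α … = 0 gives: 4339·α + 27741·β = 32158;  27741·α + 179995·β = 208280.
(Σt^2·t^2 = 4339, Σt^2·t^3 = 27741, Σt^3·t^3 = 179995, Σt^2·y = 32158, Σt^3·y = 208280.)
det = 4339·179995 − 27741² = 11435224.
α = (32158·179995 − 27741·208280)/11435224 = 5191865/5717612; β = (4339·208280 − 27741·32158)/11435224 = 5815921/5717612.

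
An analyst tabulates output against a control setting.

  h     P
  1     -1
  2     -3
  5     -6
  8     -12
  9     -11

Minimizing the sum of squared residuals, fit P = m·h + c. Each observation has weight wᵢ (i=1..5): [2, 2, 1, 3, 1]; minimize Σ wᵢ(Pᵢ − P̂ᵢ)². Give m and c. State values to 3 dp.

m = -1.429, c = 0.211

Sums needed: Σwᵢ·h·h = 308, Σwᵢ·h = 44, Σwᵢ·1 = 9.
For MᵀWP: Σwᵢ·h·P = -431, Σwᵢ·P = -61.
So MᵀWM·[m, c]ᵀ = MᵀWP: [[308, 44]; [44, 9]]·[m, c]ᵀ = [-431, -61]ᵀ.
det = 308·9 − 44² = 836.
m = ((-431)·9 − 44·(-61))/836 = -1195/836; c = (308·(-61) − 44·(-431))/836 = 4/19.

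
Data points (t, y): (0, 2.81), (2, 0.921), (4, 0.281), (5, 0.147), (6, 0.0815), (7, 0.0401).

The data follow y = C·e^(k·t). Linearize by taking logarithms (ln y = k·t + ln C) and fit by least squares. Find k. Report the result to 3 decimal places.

k = -0.604

Taking logs, ln y = k·t + ln C, so regress ln y on t.
XᵀX = [[130.0000, 24.0000]; [24.0000, 6]], rhs = [-52.3864, -7.9594]ᵀ  (here Σt = 24.0000, Σ(t)² = 130.0000, Σln y = -7.9594, Σt·ln y = -52.3864).
Δ = 130.0000·6 − (24.0000)² = 204.0000; k = (-52.3864·6 − 24.0000·-7.9594)/204.0000 = -0.60438, ln C = (130.0000·-7.9594 − 24.0000·-52.3864)/204.0000 = 1.09096.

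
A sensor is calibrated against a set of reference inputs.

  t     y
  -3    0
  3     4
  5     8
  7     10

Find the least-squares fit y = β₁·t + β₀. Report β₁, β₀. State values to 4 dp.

The normal system MᵀM·[β₁, β₀]ᵀ = Mᵀy is [[92, 12]; [12, 4]]·[β₁, β₀]ᵀ = [122, 22]ᵀ.
det = 92·4 − 12² = 224.
β₁ = (122·4 − 12·22)/224 = 1; β₀ = (92·22 − 12·122)/224 = 5/2.

β₁ = 1.0000, β₀ = 2.5000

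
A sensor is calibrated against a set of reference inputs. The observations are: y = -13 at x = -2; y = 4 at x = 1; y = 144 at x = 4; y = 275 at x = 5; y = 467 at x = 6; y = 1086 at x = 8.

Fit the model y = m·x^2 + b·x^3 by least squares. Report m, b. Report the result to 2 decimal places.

m = 1.00, b = 2.00

Sums needed: Σx^2·x^2 = 6290, Σx^2·x^3 = 44662, Σx^3·x^3 = 328586.
And Σx^2·y = 95447, Σx^3·y = 700603.
Δ = 6290·328586 − 44662² = 72111696.
m = (95447·328586 − 44662·700603)/72111696 = 6018063/6009308; b = (6290·700603 − 44662·95447)/72111696 = 11994913/6009308.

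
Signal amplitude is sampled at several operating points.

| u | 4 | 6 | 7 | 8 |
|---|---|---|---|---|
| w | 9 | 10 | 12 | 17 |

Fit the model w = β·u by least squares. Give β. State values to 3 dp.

With design matrix A, AᵀA = [[165]] and Aᵀw = [316]ᵀ.
β = 316/165 = 1.91515.

β = 1.915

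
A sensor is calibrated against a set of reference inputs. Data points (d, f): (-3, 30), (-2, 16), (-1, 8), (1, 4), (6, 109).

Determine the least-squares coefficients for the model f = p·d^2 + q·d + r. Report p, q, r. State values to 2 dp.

p = 3.01, q = -0.37, r = 2.81

The normal system MᵀM·[p, q, r]ᵀ = Mᵀf is [[1395, 181, 51]; [181, 51, 1]; [51, 1, 5]]·[p, q, r]ᵀ = [4270, 528, 167]ᵀ.
Inverting the 3×3 Gram matrix, [p, q, r]ᵀ = [2207/734, -137/367, 2059/734]ᵀ.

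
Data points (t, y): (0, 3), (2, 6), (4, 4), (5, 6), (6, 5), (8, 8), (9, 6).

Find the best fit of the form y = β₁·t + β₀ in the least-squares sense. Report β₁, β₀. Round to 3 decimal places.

β₁ = 0.352, β₀ = 3.718

From the data, Σt·t = 226, Σt = 34, Σ1 = 7.
For Aᵀy: Σt·y = 206, Σy = 38.
Determinant 226·7 − 34² = 426.
β₁ = (206·7 − 34·38)/426 = 25/71; β₀ = (226·38 − 34·206)/426 = 264/71.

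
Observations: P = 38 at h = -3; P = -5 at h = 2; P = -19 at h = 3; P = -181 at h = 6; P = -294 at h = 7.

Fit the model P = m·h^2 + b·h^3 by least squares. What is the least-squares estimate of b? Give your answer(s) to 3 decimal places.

The normal equations are: 3875·m + 24615·b = -20771;  24615·m + 165827·b = -141517.
Eliminating b: 165827·(row 1) − 24615·(row 2) gives 36681400·m = 165827·(-20771) − 24615·(-141517) = 39048338, so m = 2789167/2620100.
Then b = ((-141517) − 24615·(2789167/2620100))/165827 = -530003/524020.

b = -1.011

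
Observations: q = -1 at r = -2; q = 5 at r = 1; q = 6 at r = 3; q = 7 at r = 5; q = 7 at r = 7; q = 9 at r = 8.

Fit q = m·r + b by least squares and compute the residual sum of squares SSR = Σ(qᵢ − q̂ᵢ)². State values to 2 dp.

Entries of XᵀX: Σr·r = 152, Σr = 22, Σ1 = 6.
And Σr·q = 181, Σq = 33.
Δ = 152·6 − 22² = 428.
m = (181·6 − 22·33)/428 = 90/107; b = (152·33 − 22·181)/428 = 517/214.
Residuals: -371/214, 373/214, 227/214, 81/214, -279/214, -31/214; SSR = 1933/214.

SSR = 9.03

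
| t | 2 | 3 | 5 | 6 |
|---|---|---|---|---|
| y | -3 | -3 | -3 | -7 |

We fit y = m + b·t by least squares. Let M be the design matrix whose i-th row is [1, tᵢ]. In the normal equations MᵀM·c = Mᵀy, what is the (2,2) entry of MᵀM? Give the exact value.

Row 2 ↔ basis t, column 2 ↔ basis t, so (MᵀM)_{2,2} = Σᵢ (t)·(t) = (2)·(2) + (3)·(3) + (5)·(5) + (6)·(6) = 74.

74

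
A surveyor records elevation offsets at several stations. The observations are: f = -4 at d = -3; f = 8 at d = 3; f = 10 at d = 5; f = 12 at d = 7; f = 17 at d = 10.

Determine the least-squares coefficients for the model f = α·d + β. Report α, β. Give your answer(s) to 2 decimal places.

α = 1.58, β = 1.63

Entries of XᵀX: Σd·d = 192, Σd = 22, Σ1 = 5.
For Xᵀf: Σd·f = 340, Σf = 43.
XᵀX·[α, β]ᵀ = Xᵀf becomes [[192, 22]; [22, 5]]·[α, β]ᵀ = [340, 43]ᵀ.
det = 192·5 − 22² = 476.
α = (340·5 − 22·43)/476 = 377/238; β = (192·43 − 22·340)/476 = 194/119.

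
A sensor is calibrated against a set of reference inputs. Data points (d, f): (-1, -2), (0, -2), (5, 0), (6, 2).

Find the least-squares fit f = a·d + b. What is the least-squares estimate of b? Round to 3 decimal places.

Compute the Gram sums: Σd·d = 62, Σd = 10, Σ1 = 4.
Right-hand side: Σd·f = 14, Σf = -2.
AᵀA·[a, b]ᵀ = Aᵀf becomes [[62, 10]; [10, 4]]·[a, b]ᵀ = [14, -2]ᵀ.
det = 62·4 − 10² = 148.
a = (14·4 − 10·(-2))/148 = 19/37; b = (62·(-2) − 10·14)/148 = -66/37.

b = -1.784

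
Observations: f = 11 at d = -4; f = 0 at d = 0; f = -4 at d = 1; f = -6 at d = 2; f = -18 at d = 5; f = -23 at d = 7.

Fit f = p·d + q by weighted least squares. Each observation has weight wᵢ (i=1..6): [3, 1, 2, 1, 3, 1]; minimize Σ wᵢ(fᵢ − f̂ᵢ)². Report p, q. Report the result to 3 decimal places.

Compute the Gram sums: Σwᵢ·d·d = 178, Σwᵢ·d = 14, Σwᵢ·1 = 11.
For MᵀWf: Σwᵢ·d·f = -583, Σwᵢ·f = -58.
So MᵀWM·[p, q]ᵀ = MᵀWf: [[178, 14]; [14, 11]]·[p, q]ᵀ = [-583, -58]ᵀ.
det = 178·11 − 14² = 1762.
p = ((-583)·11 − 14·(-58))/1762 = -5601/1762; q = (178·(-58) − 14·(-583))/1762 = -1081/881.

p = -3.179, q = -1.227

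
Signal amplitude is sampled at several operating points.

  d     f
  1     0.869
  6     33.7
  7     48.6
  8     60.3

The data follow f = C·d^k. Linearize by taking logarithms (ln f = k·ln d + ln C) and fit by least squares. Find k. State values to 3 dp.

k = 2.049

Let Y = ln f. Fitting Y = k·ln d + ln C by least squares:
Sums: Σln d = 5.8171, Σ(ln d)² = 11.3210, Σln f = 11.3600, Σln d·ln f = 22.3840.
Normal system: [[11.3210, 5.8171]; [5.8171, 4]]·[k, ln C]ᵀ = [22.3840, 11.3600]ᵀ.
Solving (det = 11.4454): k = 2.04916, ln C = -0.14003.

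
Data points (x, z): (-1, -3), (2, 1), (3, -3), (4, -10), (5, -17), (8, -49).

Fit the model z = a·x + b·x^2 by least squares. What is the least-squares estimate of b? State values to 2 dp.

The normal system MᵀM·[a, b]ᵀ = Mᵀz is [[119, 735]; [735, 5075]]·[a, b]ᵀ = [-521, -3747]ᵀ.
Δ = 119·5075 − 735² = 63700.
a = ((-521)·5075 − 735·(-3747))/63700 = 1571/910; b = (119·(-3747) − 735·(-521))/63700 = -4497/4550.

b = -0.99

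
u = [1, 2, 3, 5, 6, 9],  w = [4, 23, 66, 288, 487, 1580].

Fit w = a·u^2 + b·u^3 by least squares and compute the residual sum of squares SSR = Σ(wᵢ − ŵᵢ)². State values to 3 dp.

Normal-equation sums: Σu^2·u^2 = 8580, Σu^2·u^3 = 70226, Σu^3·u^3 = 594516.
Moment sums: Σu^2·w = 153402, Σu^3·w = 1294982.
AᵀA·[a, b]ᵀ = Aᵀw becomes [[8580, 70226]; [70226, 594516]]·[a, b]ᵀ = [153402, 1294982]ᵀ.
Δ = 8580·594516 − 70226² = 169256204.
a = (153402·594516 − 70226·1294982)/169256204 = 134375/87971; b = (8580·1294982 − 70226·153402)/169256204 = 6502629/3254927.
Residuals: 1545204/3254927, 2954789/3254927, -5492676/3254927, 293476/3254927, 1594085/3254927, -27212/250379; SSR = 13530350/3254927.

SSR = 4.157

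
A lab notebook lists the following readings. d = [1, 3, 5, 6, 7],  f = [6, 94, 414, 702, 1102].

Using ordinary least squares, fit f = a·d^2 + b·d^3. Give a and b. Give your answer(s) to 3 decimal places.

XᵀX·[a, b]ᵀ = Xᵀf reads: 4404·a + 27952·b = 90472;  27952·a + 180660·b = 583912.
Δ = 4404·180660 − 27952² = 14312336.
a = (90472·180660 − 27952·583912)/14312336 = 1447706/894521; b = (4404·583912 − 27952·90472)/14312336 = 2667194/894521.

a = 1.618, b = 2.982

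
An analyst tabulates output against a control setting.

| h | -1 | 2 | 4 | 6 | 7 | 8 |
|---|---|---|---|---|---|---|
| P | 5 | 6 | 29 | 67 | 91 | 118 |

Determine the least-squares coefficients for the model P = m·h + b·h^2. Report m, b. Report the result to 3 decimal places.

m = -0.702, b = 1.949

With design matrix X, XᵀX = [[170, 1142]; [1142, 8066]] and XᵀP = [2106, 14916]ᵀ.
Eliminating b: 8066·(row 1) − 1142·(row 2) gives 67056·m = 8066·2106 − 1142·14916 = -47076, so m = -3923/5588.
Then b = (14916 − 1142·(-3923/5588))/8066 = 10889/5588.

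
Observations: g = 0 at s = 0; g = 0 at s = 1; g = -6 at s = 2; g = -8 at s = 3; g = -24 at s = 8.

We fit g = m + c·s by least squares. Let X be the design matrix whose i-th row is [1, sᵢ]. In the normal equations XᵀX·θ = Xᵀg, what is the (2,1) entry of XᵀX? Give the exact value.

Row 2 ↔ basis s, column 1 ↔ basis 1, so (XᵀX)_{2,1} = Σᵢ s = (0)·(1) + (1)·(1) + (2)·(1) + (3)·(1) + (8)·(1) = 14.

14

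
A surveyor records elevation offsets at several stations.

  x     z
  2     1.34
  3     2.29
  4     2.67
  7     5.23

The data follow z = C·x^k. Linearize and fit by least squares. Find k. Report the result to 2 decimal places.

Let Y = ln z. Fitting Y = k·ln x + ln C by least squares:
Σln x = 5.1240, Σ(ln x)² = 7.3958, Σln z = 3.7577, Σln x·ln z = 5.6939.
Normal system: [[7.3958, 5.1240]; [5.1240, 4]]·[k, ln C]ᵀ = [5.6939, 3.7577]ᵀ.
Solving (det = 3.3281): k = 1.05803, ln C = -0.41590.

k = 1.06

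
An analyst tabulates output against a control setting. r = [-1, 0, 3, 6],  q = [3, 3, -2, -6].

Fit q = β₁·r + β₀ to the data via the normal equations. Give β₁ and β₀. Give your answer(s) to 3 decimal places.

With design matrix A, AᵀA = [[46, 8]; [8, 4]] and Aᵀq = [-45, -2]ᵀ.
Eliminating β₀: 4·(row 1) − 8·(row 2) gives 120·β₁ = 4·(-45) − 8·(-2) = -164, so β₁ = -41/30.
Then β₀ = ((-2) − 8·(-41/30))/4 = 67/30.

β₁ = -1.367, β₀ = 2.233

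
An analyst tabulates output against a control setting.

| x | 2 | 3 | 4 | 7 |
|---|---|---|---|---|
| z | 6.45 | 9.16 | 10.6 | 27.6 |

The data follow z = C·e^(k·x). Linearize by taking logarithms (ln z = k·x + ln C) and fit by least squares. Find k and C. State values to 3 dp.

Taking logs, ln z = k·x + ln C, so regress ln z on x.
Sums: Σx = 16.0000, Σ(x)² = 78.0000, Σln z = 9.7576, Σx·ln z = 43.0408.
Normal system: [[78.0000, 16.0000]; [16.0000, 4]]·[k, ln C]ᵀ = [43.0408, 9.7576]ᵀ.
Slope k = (n·Σx·ln z − Σx·Σln z)/(n·Σ(x)² − (Σx)²) = (4·43.0408 − 16.0000·9.7576)/56.0000 = 0.28646; ln C = (Σln z − k·Σx)/n = 1.29356, so C = exp(1.29356) = 3.64574.

k = 0.286, C = 3.646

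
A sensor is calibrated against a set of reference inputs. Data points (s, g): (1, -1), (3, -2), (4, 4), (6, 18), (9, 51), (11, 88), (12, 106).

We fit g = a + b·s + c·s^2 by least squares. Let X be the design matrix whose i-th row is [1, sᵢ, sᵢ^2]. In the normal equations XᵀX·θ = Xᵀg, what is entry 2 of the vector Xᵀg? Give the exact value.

2816

Entry 2 ↔ basis s, so (Xᵀg)_{2} = Σᵢ (s)·gᵢ = (1)·(-1) + (3)·(-2) + (4)·(4) + (6)·(18) + (9)·(51) + (11)·(88) + (12)·(106) = 2816.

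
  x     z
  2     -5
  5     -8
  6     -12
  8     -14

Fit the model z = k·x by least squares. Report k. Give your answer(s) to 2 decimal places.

k = -1.81

From the data, Σx·x = 129.
And Σx·z = -234.
AᵀA·[k]ᵀ = Aᵀz becomes [[129]]·[k]ᵀ = [-234]ᵀ.
Hence k = -234 / 129 ≈ -1.81395.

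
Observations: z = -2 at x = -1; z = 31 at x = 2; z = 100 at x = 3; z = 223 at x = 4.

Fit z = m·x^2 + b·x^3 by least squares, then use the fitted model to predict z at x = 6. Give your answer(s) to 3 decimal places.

Compute the Gram sums: Σx^2·x^2 = 354, Σx^2·x^3 = 1298, Σx^3·x^3 = 4890.
And Σx^2·z = 4590, Σx^3·z = 17222.
So AᵀA·[m, b]ᵀ = Aᵀz: [[354, 1298]; [1298, 4890]]·[m, b]ᵀ = [4590, 17222]ᵀ.
Determinant 354·4890 − 1298² = 46256.
m = (4590·4890 − 1298·17222)/46256 = 116/59; b = (354·17222 − 1298·4590)/46256 = 3.
At x = 6: ẑ = (116/59)·(36) + (3)·(216) = 42408/59.

ẑ = 718.780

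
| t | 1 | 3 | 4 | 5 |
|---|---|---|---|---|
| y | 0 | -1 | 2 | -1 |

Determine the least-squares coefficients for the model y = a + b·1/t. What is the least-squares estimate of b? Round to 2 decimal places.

Normal-equation sums: Σ1 = 4, Σ1/t = 107/60, Σ1/t·1/t = 4369/3600.
For Aᵀy: Σy = 0, Σ1/t·y = -1/30.
AᵀA·[a, b]ᵀ = Aᵀy becomes [[4, 107/60]; [107/60, 4369/3600]]·[a, b]ᵀ = [0, -1/30]ᵀ.
det = 4·(4369/3600) − (107/60)² = 2009/1200.
a = (0·(4369/3600) − (107/60)·(-1/30))/(2009/1200) = 214/6027; b = (4·(-1/30) − (107/60)·0)/(2009/1200) = -160/2009.

b = -0.08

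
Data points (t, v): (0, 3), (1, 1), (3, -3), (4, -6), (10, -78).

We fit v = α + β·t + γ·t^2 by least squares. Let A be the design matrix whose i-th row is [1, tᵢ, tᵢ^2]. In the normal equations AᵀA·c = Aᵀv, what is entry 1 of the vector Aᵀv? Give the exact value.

Entry 1 ↔ basis 1, so (Aᵀv)_{1} = Σᵢ vᵢ = (1)·(3) + (1)·(1) + (1)·(-3) + (1)·(-6) + (1)·(-78) = -83.

-83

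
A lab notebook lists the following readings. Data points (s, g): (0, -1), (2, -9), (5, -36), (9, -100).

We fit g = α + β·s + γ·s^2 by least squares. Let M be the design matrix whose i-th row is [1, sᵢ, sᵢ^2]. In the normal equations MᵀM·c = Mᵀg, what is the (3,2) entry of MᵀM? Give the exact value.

Row 3 ↔ basis s^2, column 2 ↔ basis s, so (MᵀM)_{3,2} = Σᵢ (s^2)·(s) = (0)·(0) + (4)·(2) + (25)·(5) + (81)·(9) = 862.

862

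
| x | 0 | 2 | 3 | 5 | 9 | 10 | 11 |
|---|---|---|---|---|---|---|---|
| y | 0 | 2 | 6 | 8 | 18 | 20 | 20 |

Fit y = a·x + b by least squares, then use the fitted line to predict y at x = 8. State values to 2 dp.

ŷ = 15.11

With design matrix M, MᵀM = [[340, 40]; [40, 7]] and Mᵀy = [644, 74]ᵀ.
det = 340·7 − 40² = 780.
a = (644·7 − 40·74)/780 = 129/65; b = (340·74 − 40·644)/780 = -10/13.
At x = 8: ŷ = (129/65)·(8) + (-10/13)·(1) = 982/65.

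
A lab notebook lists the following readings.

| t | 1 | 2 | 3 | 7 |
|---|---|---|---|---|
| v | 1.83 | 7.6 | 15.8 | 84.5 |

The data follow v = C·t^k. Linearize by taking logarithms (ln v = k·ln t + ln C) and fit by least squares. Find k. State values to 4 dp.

k = 1.9617

Taking logs, ln v = k·ln t + ln C, so regress ln v on ln t.
Over the data: Σln t = 3.7377, Σ(ln t)² = 5.4740, Σln v = 9.8292, Σln t·ln v = 13.0715.
Normal system: [[5.4740, 3.7377]; [3.7377, 4]]·[k, ln C]ᵀ = [13.0715, 9.8292]ᵀ.
Δ = 5.4740·4 − (3.7377)² = 7.9257; k = (13.0715·4 − 3.7377·9.8292)/7.9257 = 1.96167, ln C = (5.4740·9.8292 − 3.7377·13.0715)/7.9257 = 0.62429.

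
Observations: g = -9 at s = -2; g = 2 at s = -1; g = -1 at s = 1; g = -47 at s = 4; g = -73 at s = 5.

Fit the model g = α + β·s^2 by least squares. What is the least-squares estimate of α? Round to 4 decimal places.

Sums needed: Σ1 = 5, Σs^2 = 47, Σs^2·s^2 = 899.
For Mᵀg: Σg = -128, Σs^2·g = -2612.
MᵀM·[α, β]ᵀ = Mᵀg becomes [[5, 47]; [47, 899]]·[α, β]ᵀ = [-128, -2612]ᵀ.
Determinant 5·899 − 47² = 2286.
α = ((-128)·899 − 47·(-2612))/2286 = 1282/381; β = (5·(-2612) − 47·(-128))/2286 = -1174/381.

α = 3.3648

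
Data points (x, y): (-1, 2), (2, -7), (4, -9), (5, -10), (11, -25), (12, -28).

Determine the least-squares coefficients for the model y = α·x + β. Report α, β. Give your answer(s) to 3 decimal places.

α = -2.236, β = -0.538

AᵀA·[α, β]ᵀ = Aᵀy reads: 311·α + 33·β = -713;  33·α + 6·β = -77.
Δ = 311·6 − 33² = 777.
α = ((-713)·6 − 33·(-77))/777 = -579/259; β = (311·(-77) − 33·(-713))/777 = -418/777.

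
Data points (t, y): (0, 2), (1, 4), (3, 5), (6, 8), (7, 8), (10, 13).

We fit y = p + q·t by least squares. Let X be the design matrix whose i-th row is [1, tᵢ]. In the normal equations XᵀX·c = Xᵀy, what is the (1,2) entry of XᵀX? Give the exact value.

27

Row 1 ↔ basis 1, column 2 ↔ basis t, so (XᵀX)_{1,2} = Σᵢ t = (1)·(0) + (1)·(1) + (1)·(3) + (1)·(6) + (1)·(7) + (1)·(10) = 27.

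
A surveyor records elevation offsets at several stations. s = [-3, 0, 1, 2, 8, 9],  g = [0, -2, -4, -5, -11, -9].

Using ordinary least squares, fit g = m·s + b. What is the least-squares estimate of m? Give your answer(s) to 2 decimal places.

Forming MᵀM = [[159, 17]; [17, 6]] and Mᵀg = [-183, -31]ᵀ gives MᵀM·[m, b]ᵀ = Mᵀg.
Eliminating b: 6·(row 1) − 17·(row 2) gives 665·m = 6·(-183) − 17·(-31) = -571, so m = -571/665.
Then b = ((-31) − 17·(-571/665))/6 = -1818/665.

m = -0.86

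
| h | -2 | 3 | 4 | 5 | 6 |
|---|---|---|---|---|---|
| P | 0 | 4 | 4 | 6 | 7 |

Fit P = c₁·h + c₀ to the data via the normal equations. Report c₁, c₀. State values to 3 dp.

c₁ = 0.845, c₀ = 1.495

Normal-equation sums: Σh·h = 90, Σh = 16, Σ1 = 5.
Right-hand side: Σh·P = 100, ΣP = 21.
Δ = 90·5 − 16² = 194.
c₁ = (100·5 − 16·21)/194 = 82/97; c₀ = (90·21 − 16·100)/194 = 145/97.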